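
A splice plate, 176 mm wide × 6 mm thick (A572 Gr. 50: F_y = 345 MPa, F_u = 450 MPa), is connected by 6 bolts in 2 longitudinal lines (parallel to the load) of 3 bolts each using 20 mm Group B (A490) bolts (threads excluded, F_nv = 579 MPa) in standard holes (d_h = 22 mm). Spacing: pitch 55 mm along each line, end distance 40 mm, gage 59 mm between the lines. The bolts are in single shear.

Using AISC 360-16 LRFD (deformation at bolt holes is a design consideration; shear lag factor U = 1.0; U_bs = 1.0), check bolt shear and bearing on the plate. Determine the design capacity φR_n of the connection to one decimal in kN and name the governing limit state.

461.7 kN (bearing governs)

Bolt shear: A_b = π(20)²/4 = 314.16 mm². φR_n = 0.75 × 579 × 314.16 × 6 × 1 = 818.5 kN.
Bearing (6 mm plate, F_u = 450 MPa): end bolts L_c = 40 − 22/2 = 29, R_n = min(1.2×29×6×450, 2.4×20×6×450) = 93.96 kN/bolt; interior L_c = 55 − 22 = 33, R_n = 106.92 kN/bolt. φR_n = 0.75 × (2×93.96 + 4×106.92) = 461.7 kN.
Governing: min(818.5, 461.7) = 461.7 kN → bearing.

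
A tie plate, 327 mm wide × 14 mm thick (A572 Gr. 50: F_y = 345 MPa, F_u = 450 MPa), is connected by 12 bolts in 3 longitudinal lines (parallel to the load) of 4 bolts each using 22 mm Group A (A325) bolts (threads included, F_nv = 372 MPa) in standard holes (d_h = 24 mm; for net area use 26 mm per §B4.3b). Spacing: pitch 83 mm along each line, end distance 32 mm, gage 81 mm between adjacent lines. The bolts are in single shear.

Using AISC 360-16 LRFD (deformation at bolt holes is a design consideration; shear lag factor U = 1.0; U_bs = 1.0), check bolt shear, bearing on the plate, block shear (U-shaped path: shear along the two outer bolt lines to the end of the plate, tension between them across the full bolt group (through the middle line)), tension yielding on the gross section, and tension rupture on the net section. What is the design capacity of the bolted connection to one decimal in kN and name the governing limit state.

1176.5 kN (net-section rupture governs)

Bolt shear: A_b = π(22)²/4 = 380.13 mm². φR_n = 0.75 × 372 × 380.13 × 12 × 1 = 1272.7 kN.
Bearing (14 mm plate, F_u = 450 MPa): end bolts L_c = 32 − 24/2 = 20, R_n = min(1.2×20×14×450, 2.4×22×14×450) = 151.2 kN/bolt; interior L_c = 83 − 24 = 59, R_n = 332.64 kN/bolt. φR_n = 0.75 × (3×151.2 + 9×332.64) = 2585.5 kN.
Block shear: shear path 2×[32+3×83] = 2×281 mm, A_gv = 7868, A_nv = 2×(281 − 3.5×26)×14 = 5320 mm²; tension across gage: (162 − 2×26)×14 = 1540 mm². R_n = min(0.6×450×5320, 0.6×345×7868) + 1.0×450×1540 = min(1436.4, 1628.7) + 693 = 2129.4 kN. φR_n = 0.75 × 2129.4 = 1597.1 kN.
Tension yield (gross): A_g = 327×14 = 4578 mm². φR_n = 0.90 × 345 × 4578 = 1421.5 kN.
Tension rupture (net): A_n = (327 − 3×26)×14 = 3486 mm² (U = 1.0, A_e = A_n). φR_n = 0.75 × 450 × 3486 = 1176.5 kN.
Governing: min(1272.7, 2585.5, 1597.1, 1421.5, 1176.5) = 1176.5 kN → net-section rupture.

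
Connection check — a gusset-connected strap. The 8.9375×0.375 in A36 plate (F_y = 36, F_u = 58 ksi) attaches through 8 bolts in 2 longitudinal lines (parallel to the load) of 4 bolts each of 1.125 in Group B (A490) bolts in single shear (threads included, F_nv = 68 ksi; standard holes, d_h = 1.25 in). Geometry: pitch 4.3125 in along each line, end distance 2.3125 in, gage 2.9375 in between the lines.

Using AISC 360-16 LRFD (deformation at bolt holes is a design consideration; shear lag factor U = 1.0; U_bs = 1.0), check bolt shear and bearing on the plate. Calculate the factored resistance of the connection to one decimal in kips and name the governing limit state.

330.3 kips (bearing governs)

Bolt shear: A_b = π(1.125)²/4 = 0.99402 in². φR_n = 0.75 × 68 × 0.99402 × 8 × 1 = 405.6 kips.
Bearing (0.375 in plate, F_u = 58 ksi): end bolts L_c = 2.3125 − 1.25/2 = 1.6875, R_n = min(1.2×1.6875×0.375×58, 2.4×1.125×0.375×58) = 44.044 kips/bolt; interior L_c = 4.3125 − 1.25 = 3.0625, R_n = 58.725 kips/bolt. φR_n = 0.75 × (2×44.044 + 6×58.725) = 330.3 kips.
Governing: min(405.6, 330.3) = 330.3 kips → bearing.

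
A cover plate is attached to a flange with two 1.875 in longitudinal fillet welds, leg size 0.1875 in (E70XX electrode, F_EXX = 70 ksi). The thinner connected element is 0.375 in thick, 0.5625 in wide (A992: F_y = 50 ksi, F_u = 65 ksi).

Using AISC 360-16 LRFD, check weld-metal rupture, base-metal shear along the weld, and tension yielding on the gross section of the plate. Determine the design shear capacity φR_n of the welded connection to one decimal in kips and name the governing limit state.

Weld metal: throat = 0.707×0.1875 = 0.13256 in, L = 2×1.875 = 3.75 in. φR_n = 0.75 × 0.6 × 70 × 0.13256 × 3.75 = 15.7 kips.
Base metal shear (0.375 in plate): yield φR_n = 1.0×0.6×50×0.375×3.75 = 42.2 kips; rupture φR_n = 0.75×0.6×65×0.375×3.75 = 41.1 kips; take 41.1 kips (rupture).
Tension yield (gross): A_g = 0.5625×0.375 = 0.21094 in². φR_n = 0.90 × 50 × 0.21094 = 9.5 kips.
Governing: min(15.7, 41.1, 9.5) = 9.5 kips → gross-section yield.

9.5 kips (gross-section yield governs)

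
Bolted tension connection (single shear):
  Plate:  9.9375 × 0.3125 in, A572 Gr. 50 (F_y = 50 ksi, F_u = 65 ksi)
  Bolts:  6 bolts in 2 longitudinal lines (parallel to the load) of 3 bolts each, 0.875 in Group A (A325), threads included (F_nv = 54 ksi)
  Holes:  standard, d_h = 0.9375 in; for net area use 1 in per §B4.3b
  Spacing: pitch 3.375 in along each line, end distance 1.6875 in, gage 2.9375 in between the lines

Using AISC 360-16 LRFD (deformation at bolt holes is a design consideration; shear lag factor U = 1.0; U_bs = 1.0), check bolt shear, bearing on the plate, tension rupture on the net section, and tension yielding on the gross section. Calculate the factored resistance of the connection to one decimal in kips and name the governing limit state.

Bolt shear: A_b = π(0.875)²/4 = 0.60132 in². φR_n = 0.75 × 54 × 0.60132 × 6 × 1 = 146.1 kips.
Bearing (0.3125 in plate, F_u = 65 ksi): end bolts L_c = 1.6875 − 0.9375/2 = 1.21875, R_n = min(1.2×1.21875×0.3125×65, 2.4×0.875×0.3125×65) = 29.707 kips/bolt; interior L_c = 3.375 − 0.9375 = 2.4375, R_n = 42.656 kips/bolt. φR_n = 0.75 × (2×29.707 + 4×42.656) = 172.5 kips.
Tension rupture (net): A_n = (9.9375 − 2×1)×0.3125 = 2.4805 in² (U = 1.0, A_e = A_n). φR_n = 0.75 × 65 × 2.4805 = 120.9 kips.
Tension yield (gross): A_g = 9.9375×0.3125 = 3.1055 in². φR_n = 0.90 × 50 × 3.1055 = 139.7 kips.
Governing: min(146.1, 172.5, 120.9, 139.7) = 120.9 kips → net-section rupture.

120.9 kips (net-section rupture governs)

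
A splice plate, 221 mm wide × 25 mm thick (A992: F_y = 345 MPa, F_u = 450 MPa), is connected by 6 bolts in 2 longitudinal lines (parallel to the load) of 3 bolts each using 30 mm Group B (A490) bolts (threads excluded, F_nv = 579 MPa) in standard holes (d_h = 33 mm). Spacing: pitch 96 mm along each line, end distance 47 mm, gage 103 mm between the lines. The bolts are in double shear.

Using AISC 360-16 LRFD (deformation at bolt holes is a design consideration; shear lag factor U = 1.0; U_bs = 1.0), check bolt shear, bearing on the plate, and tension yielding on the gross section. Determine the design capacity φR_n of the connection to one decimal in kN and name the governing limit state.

1715.5 kN (gross-section yield governs)

Bolt shear: A_b = π(30)²/4 = 706.86 mm². φR_n = 0.75 × 579 × 706.86 × 6 × 2 = 3683.4 kN.
Bearing (25 mm plate, F_u = 450 MPa): end bolts L_c = 47 − 33/2 = 30.5, R_n = min(1.2×30.5×25×450, 2.4×30×25×450) = 411.75 kN/bolt; interior L_c = 96 − 33 = 63, R_n = 810 kN/bolt. φR_n = 0.75 × (2×411.75 + 4×810) = 3047.6 kN.
Tension yield (gross): A_g = 221×25 = 5525 mm². φR_n = 0.90 × 345 × 5525 = 1715.5 kN.
Governing: min(3683.4, 3047.6, 1715.5) = 1715.5 kN → gross-section yield.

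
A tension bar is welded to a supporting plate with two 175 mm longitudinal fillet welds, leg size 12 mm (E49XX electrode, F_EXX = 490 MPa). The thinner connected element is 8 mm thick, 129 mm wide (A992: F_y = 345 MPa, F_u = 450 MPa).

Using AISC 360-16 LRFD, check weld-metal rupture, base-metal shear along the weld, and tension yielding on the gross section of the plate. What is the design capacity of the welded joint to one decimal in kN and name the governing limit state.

Weld metal: throat = 0.707×12 = 8.484 mm, L = 2×175 = 350 mm. φR_n = 0.75 × 0.6 × 490 × 8.484 × 350 = 654.8 kN.
Base metal shear (8 mm plate): yield φR_n = 1.0×0.6×345×8×350 = 579.6 kN; rupture φR_n = 0.75×0.6×450×8×350 = 567.0 kN; take 567.0 kN (rupture).
Tension yield (gross): A_g = 129×8 = 1032 mm². φR_n = 0.90 × 345 × 1032 = 320.4 kN.
Governing: min(654.8, 567.0, 320.4) = 320.4 kN → gross-section yield.

320.4 kN (gross-section yield governs)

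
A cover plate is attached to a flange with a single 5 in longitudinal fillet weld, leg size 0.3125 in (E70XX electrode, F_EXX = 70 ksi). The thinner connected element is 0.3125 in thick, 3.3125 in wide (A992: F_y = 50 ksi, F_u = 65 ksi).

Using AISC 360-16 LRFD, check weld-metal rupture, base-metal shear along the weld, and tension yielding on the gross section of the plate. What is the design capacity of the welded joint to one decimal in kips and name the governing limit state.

Weld metal: throat = 0.707×0.3125 = 0.22094 in, L = 5 in. φR_n = 0.75 × 0.6 × 70 × 0.22094 × 5 = 34.8 kips.
Base metal shear (0.3125 in plate): yield φR_n = 1.0×0.6×50×0.3125×5 = 46.9 kips; rupture φR_n = 0.75×0.6×65×0.3125×5 = 45.7 kips; take 45.7 kips (rupture).
Tension yield (gross): A_g = 3.3125×0.3125 = 1.0352 in². φR_n = 0.90 × 50 × 1.0352 = 46.6 kips.
Governing: min(34.8, 45.7, 46.6) = 34.8 kips → weld metal.

34.8 kips (weld metal governs)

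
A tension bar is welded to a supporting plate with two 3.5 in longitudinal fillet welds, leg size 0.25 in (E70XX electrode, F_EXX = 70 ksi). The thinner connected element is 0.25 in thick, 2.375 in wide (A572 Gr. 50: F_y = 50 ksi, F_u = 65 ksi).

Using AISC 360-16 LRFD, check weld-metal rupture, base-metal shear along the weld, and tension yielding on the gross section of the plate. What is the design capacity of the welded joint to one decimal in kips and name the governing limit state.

Weld metal: throat = 0.707×0.25 = 0.17675 in, L = 2×3.5 = 7 in. φR_n = 0.75 × 0.6 × 70 × 0.17675 × 7 = 39.0 kips.
Base metal shear (0.25 in plate): yield φR_n = 1.0×0.6×50×0.25×7 = 52.5 kips; rupture φR_n = 0.75×0.6×65×0.25×7 = 51.2 kips; take 51.2 kips (rupture).
Tension yield (gross): A_g = 2.375×0.25 = 0.59375 in². φR_n = 0.90 × 50 × 0.59375 = 26.7 kips.
Governing: min(39.0, 51.2, 26.7) = 26.7 kips → gross-section yield.

26.7 kips (gross-section yield governs)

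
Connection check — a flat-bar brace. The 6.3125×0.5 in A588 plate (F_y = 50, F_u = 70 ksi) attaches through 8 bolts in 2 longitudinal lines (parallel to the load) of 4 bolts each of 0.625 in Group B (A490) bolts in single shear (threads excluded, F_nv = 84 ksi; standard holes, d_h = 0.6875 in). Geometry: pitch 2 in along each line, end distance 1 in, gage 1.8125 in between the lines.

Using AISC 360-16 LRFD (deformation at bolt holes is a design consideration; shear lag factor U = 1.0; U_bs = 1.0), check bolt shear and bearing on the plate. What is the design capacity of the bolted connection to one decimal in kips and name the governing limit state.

154.6 kips (bolt shear governs)

Bolt shear: A_b = π(0.625)²/4 = 0.3068 in². φR_n = 0.75 × 84 × 0.3068 × 8 × 1 = 154.6 kips.
Bearing (0.5 in plate, F_u = 70 ksi): end bolts L_c = 1 − 0.6875/2 = 0.65625, R_n = min(1.2×0.65625×0.5×70, 2.4×0.625×0.5×70) = 27.563 kips/bolt; interior L_c = 2 − 0.6875 = 1.3125, R_n = 52.5 kips/bolt. φR_n = 0.75 × (2×27.563 + 6×52.5) = 277.6 kips.
Governing: min(154.6, 277.6) = 154.6 kips → bolt shear.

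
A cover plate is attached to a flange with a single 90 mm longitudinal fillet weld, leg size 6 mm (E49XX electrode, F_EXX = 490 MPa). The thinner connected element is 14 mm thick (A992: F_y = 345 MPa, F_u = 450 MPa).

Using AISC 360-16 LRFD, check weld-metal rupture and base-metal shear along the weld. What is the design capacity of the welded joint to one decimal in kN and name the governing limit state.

84.2 kN (weld metal governs)

Weld metal: throat = 0.707×6 = 4.242 mm, L = 90 mm. φR_n = 0.75 × 0.6 × 490 × 4.242 × 90 = 84.2 kN.
Base metal shear (14 mm plate): yield φR_n = 1.0×0.6×345×14×90 = 260.8 kN; rupture φR_n = 0.75×0.6×450×14×90 = 255.2 kN; take 255.2 kN (rupture).
Governing: min(84.2, 255.2) = 84.2 kN → weld metal.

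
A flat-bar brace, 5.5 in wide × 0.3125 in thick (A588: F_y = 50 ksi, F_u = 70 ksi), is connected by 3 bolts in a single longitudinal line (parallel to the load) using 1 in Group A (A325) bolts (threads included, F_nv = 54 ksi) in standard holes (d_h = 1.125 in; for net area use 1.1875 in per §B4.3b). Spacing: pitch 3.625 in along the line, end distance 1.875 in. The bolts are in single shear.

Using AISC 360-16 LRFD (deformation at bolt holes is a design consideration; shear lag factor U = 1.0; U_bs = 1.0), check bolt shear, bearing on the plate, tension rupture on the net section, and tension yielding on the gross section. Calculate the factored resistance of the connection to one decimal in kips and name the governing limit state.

Bolt shear: A_b = π(1)²/4 = 0.7854 in². φR_n = 0.75 × 54 × 0.7854 × 3 × 1 = 95.4 kips.
Bearing (0.3125 in plate, F_u = 70 ksi): end bolts L_c = 1.875 − 1.125/2 = 1.3125, R_n = min(1.2×1.3125×0.3125×70, 2.4×1×0.3125×70) = 34.453 kips/bolt; interior L_c = 3.625 − 1.125 = 2.5, R_n = 52.5 kips/bolt. φR_n = 0.75 × (1×34.453 + 2×52.5) = 104.6 kips.
Tension rupture (net): A_n = (5.5 − 1×1.1875)×0.3125 = 1.3477 in² (U = 1.0, A_e = A_n). φR_n = 0.75 × 70 × 1.3477 = 70.8 kips.
Tension yield (gross): A_g = 5.5×0.3125 = 1.7188 in². φR_n = 0.90 × 50 × 1.7188 = 77.3 kips.
Governing: min(95.4, 104.6, 70.8, 77.3) = 70.8 kips → net-section rupture.

70.8 kips (net-section rupture governs)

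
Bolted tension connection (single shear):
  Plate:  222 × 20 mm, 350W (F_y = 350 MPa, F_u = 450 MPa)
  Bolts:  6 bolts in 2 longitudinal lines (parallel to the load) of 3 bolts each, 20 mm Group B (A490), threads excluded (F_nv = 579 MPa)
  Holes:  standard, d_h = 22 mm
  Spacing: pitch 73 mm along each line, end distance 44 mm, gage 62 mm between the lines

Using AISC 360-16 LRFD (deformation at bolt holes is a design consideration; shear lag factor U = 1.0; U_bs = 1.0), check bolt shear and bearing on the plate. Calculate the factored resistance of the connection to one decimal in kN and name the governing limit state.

818.5 kN (bolt shear governs)

Bolt shear: A_b = π(20)²/4 = 314.16 mm². φR_n = 0.75 × 579 × 314.16 × 6 × 1 = 818.5 kN.
Bearing (20 mm plate, F_u = 450 MPa): end bolts L_c = 44 − 22/2 = 33, R_n = min(1.2×33×20×450, 2.4×20×20×450) = 356.4 kN/bolt; interior L_c = 73 − 22 = 51, R_n = 432 kN/bolt. φR_n = 0.75 × (2×356.4 + 4×432) = 1830.6 kN.
Governing: min(818.5, 1830.6) = 818.5 kN → bolt shear.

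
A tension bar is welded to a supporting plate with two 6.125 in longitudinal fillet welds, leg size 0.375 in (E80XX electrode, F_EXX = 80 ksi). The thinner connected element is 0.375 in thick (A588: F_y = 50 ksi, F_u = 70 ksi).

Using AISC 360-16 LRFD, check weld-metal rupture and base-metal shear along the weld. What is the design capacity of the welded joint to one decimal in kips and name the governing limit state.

Weld metal: throat = 0.707×0.375 = 0.26513 in, L = 2×6.125 = 12.25 in. φR_n = 0.75 × 0.6 × 80 × 0.26513 × 12.25 = 116.9 kips.
Base metal shear (0.375 in plate): yield φR_n = 1.0×0.6×50×0.375×12.25 = 137.8 kips; rupture φR_n = 0.75×0.6×70×0.375×12.25 = 144.7 kips; take 137.8 kips (yield).
Governing: min(116.9, 137.8) = 116.9 kips → weld metal.

116.9 kips (weld metal governs)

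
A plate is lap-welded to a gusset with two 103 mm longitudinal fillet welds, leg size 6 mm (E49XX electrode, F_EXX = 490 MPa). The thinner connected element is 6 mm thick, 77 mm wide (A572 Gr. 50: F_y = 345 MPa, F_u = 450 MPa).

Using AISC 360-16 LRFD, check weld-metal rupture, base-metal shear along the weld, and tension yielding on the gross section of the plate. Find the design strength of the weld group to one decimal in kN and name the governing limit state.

143.5 kN (gross-section yield governs)

Weld metal: throat = 0.707×6 = 4.242 mm, L = 2×103 = 206 mm. φR_n = 0.75 × 0.6 × 490 × 4.242 × 206 = 192.7 kN.
Base metal shear (6 mm plate): yield φR_n = 1.0×0.6×345×6×206 = 255.9 kN; rupture φR_n = 0.75×0.6×450×6×206 = 250.3 kN; take 250.3 kN (rupture).
Tension yield (gross): A_g = 77×6 = 462 mm². φR_n = 0.90 × 345 × 462 = 143.5 kN.
Governing: min(192.7, 250.3, 143.5) = 143.5 kN → gross-section yield.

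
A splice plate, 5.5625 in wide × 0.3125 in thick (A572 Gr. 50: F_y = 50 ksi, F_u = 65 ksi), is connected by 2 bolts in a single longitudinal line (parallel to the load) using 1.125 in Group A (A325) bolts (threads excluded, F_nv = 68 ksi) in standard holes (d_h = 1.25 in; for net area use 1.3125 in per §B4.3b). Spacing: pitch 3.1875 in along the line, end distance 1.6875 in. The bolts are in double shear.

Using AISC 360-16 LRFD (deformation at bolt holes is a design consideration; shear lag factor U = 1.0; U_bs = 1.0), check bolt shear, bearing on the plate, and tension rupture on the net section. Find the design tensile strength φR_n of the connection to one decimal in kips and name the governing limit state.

54.8 kips (bearing governs)

Bolt shear: A_b = π(1.125)²/4 = 0.99402 in². φR_n = 0.75 × 68 × 0.99402 × 2 × 2 = 202.8 kips.
Bearing (0.3125 in plate, F_u = 65 ksi): end bolts L_c = 1.6875 − 1.25/2 = 1.0625, R_n = min(1.2×1.0625×0.3125×65, 2.4×1.125×0.3125×65) = 25.898 kips/bolt; interior L_c = 3.1875 − 1.25 = 1.9375, R_n = 47.227 kips/bolt. φR_n = 0.75 × (1×25.898 + 1×47.227) = 54.8 kips.
Tension rupture (net): A_n = (5.5625 − 1×1.3125)×0.3125 = 1.3281 in² (U = 1.0, A_e = A_n). φR_n = 0.75 × 65 × 1.3281 = 64.7 kips.
Governing: min(202.8, 54.8, 64.7) = 54.8 kips → bearing.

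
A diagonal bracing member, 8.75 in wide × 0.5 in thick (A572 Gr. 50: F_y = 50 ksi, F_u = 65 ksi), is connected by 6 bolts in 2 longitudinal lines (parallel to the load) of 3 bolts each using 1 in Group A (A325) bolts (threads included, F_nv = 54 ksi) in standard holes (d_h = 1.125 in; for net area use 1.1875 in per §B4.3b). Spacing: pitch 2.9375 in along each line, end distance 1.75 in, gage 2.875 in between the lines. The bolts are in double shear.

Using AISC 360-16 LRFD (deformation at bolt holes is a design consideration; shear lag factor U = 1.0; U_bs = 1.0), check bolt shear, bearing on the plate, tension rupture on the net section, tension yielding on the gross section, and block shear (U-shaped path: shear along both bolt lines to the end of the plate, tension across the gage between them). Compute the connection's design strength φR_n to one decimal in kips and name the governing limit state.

Bolt shear: A_b = π(1)²/4 = 0.7854 in². φR_n = 0.75 × 54 × 0.7854 × 6 × 2 = 381.7 kips.
Bearing (0.5 in plate, F_u = 65 ksi): end bolts L_c = 1.75 − 1.125/2 = 1.1875, R_n = min(1.2×1.1875×0.5×65, 2.4×1×0.5×65) = 46.313 kips/bolt; interior L_c = 2.9375 − 1.125 = 1.8125, R_n = 70.688 kips/bolt. φR_n = 0.75 × (2×46.313 + 4×70.688) = 281.5 kips.
Tension rupture (net): A_n = (8.75 − 2×1.1875)×0.5 = 3.1875 in² (U = 1.0, A_e = A_n). φR_n = 0.75 × 65 × 3.1875 = 155.4 kips.
Tension yield (gross): A_g = 8.75×0.5 = 4.375 in². φR_n = 0.90 × 50 × 4.375 = 196.9 kips.
Block shear: shear path 2×[1.75+2×2.9375] = 2×7.625 in, A_gv = 7.625, A_nv = 2×(7.625 − 2.5×1.1875)×0.5 = 4.6563 in²; tension across gage: (2.875 − 1×1.1875)×0.5 = 0.84375 in². R_n = min(0.6×65×4.6563, 0.6×50×7.625) + 1.0×65×0.84375 = min(181.6, 228.75) + 54.844 = 236.44 kips. φR_n = 0.75 × 236.44 = 177.3 kips.
Governing: min(381.7, 281.5, 155.4, 196.9, 177.3) = 155.4 kips → net-section rupture.

155.4 kips (net-section rupture governs)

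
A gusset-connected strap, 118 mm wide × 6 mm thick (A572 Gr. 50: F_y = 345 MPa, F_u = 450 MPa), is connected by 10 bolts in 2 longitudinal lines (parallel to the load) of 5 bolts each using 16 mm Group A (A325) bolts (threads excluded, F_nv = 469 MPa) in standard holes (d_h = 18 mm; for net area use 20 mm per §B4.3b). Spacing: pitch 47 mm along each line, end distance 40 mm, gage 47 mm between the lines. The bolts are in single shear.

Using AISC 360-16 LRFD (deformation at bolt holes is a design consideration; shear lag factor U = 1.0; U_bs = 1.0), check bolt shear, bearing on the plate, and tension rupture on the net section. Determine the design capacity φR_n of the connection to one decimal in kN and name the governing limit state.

Bolt shear: A_b = π(16)²/4 = 201.06 mm². φR_n = 0.75 × 469 × 201.06 × 10 × 1 = 707.2 kN.
Bearing (6 mm plate, F_u = 450 MPa): end bolts L_c = 40 − 18/2 = 31, R_n = min(1.2×31×6×450, 2.4×16×6×450) = 100.44 kN/bolt; interior L_c = 47 − 18 = 29, R_n = 93.96 kN/bolt. φR_n = 0.75 × (2×100.44 + 8×93.96) = 714.4 kN.
Tension rupture (net): A_n = (118 − 2×20)×6 = 468 mm² (U = 1.0, A_e = A_n). φR_n = 0.75 × 450 × 468 = 158.0 kN.
Governing: min(707.2, 714.4, 158.0) = 158.0 kN → net-section rupture.

158.0 kN (net-section rupture governs)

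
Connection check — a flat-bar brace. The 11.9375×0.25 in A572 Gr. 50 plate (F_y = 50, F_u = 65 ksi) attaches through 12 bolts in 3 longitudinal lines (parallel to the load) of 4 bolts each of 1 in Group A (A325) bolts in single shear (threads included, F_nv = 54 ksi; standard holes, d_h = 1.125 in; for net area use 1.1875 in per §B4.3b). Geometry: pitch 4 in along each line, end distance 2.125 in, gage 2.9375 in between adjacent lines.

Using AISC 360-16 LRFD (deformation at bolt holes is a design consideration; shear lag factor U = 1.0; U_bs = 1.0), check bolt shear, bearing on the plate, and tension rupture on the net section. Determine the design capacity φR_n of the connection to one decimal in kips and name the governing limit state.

Bolt shear: A_b = π(1)²/4 = 0.7854 in². φR_n = 0.75 × 54 × 0.7854 × 12 × 1 = 381.7 kips.
Bearing (0.25 in plate, F_u = 65 ksi): end bolts L_c = 2.125 − 1.125/2 = 1.5625, R_n = min(1.2×1.5625×0.25×65, 2.4×1×0.25×65) = 30.469 kips/bolt; interior L_c = 4 − 1.125 = 2.875, R_n = 39 kips/bolt. φR_n = 0.75 × (3×30.469 + 9×39) = 331.8 kips.
Tension rupture (net): A_n = (11.9375 − 3×1.1875)×0.25 = 2.0938 in² (U = 1.0, A_e = A_n). φR_n = 0.75 × 65 × 2.0938 = 102.1 kips.
Governing: min(381.7, 331.8, 102.1) = 102.1 kips → net-section rupture.

102.1 kips (net-section rupture governs)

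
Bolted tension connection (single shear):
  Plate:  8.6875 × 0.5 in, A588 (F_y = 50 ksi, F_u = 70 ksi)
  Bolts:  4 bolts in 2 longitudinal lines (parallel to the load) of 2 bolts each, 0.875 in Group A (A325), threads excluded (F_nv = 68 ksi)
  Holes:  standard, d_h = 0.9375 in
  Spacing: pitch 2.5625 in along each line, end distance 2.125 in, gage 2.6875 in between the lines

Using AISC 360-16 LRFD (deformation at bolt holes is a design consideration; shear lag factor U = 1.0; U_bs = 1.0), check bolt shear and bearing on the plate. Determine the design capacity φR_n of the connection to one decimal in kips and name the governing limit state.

Bolt shear: A_b = π(0.875)²/4 = 0.60132 in². φR_n = 0.75 × 68 × 0.60132 × 4 × 1 = 122.7 kips.
Bearing (0.5 in plate, F_u = 70 ksi): end bolts L_c = 2.125 − 0.9375/2 = 1.65625, R_n = min(1.2×1.65625×0.5×70, 2.4×0.875×0.5×70) = 69.563 kips/bolt; interior L_c = 2.5625 − 0.9375 = 1.625, R_n = 68.25 kips/bolt. φR_n = 0.75 × (2×69.563 + 2×68.25) = 206.7 kips.
Governing: min(122.7, 206.7) = 122.7 kips → bolt shear.

122.7 kips (bolt shear governs)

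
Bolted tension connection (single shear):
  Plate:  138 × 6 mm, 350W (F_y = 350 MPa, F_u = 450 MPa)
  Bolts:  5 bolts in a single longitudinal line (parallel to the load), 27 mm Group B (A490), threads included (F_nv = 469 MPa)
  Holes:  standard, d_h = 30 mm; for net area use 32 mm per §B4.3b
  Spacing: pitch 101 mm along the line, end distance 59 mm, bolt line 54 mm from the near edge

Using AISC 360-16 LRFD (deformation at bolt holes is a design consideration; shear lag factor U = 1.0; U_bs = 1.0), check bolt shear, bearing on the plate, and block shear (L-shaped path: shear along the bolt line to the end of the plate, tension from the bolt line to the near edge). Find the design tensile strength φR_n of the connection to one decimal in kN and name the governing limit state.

464.5 kN (block shear governs)

Bolt shear: A_b = π(27)²/4 = 572.56 mm². φR_n = 0.75 × 469 × 572.56 × 5 × 1 = 1007.0 kN.
Bearing (6 mm plate, F_u = 450 MPa): end bolts L_c = 59 − 30/2 = 44, R_n = min(1.2×44×6×450, 2.4×27×6×450) = 142.56 kN/bolt; interior L_c = 101 − 30 = 71, R_n = 174.96 kN/bolt. φR_n = 0.75 × (1×142.56 + 4×174.96) = 631.8 kN.
Block shear: shear path 1×[59+4×101] = 1×463 mm, A_gv = 2778, A_nv = 1×(463 − 4.5×32)×6 = 1914 mm²; tension to near edge: (54 − 0.5×32)×6 = 228 mm². R_n = min(0.6×450×1914, 0.6×350×2778) + 1.0×450×228 = min(516.78, 583.38) + 102.6 = 619.38 kN. φR_n = 0.75 × 619.38 = 464.5 kN.
Governing: min(1007.0, 631.8, 464.5) = 464.5 kN → block shear.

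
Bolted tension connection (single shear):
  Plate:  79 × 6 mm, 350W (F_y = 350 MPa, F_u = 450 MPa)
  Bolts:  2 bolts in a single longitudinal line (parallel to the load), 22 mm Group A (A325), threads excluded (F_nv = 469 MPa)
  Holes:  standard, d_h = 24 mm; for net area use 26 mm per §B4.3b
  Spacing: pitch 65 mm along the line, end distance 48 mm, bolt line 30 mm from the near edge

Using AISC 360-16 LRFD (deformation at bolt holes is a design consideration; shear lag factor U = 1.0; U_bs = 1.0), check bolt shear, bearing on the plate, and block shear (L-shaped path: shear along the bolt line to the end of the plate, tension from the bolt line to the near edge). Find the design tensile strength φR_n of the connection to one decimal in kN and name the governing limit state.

Bolt shear: A_b = π(22)²/4 = 380.13 mm². φR_n = 0.75 × 469 × 380.13 × 2 × 1 = 267.4 kN.
Bearing (6 mm plate, F_u = 450 MPa): end bolts L_c = 48 − 24/2 = 36, R_n = min(1.2×36×6×450, 2.4×22×6×450) = 116.64 kN/bolt; interior L_c = 65 − 24 = 41, R_n = 132.84 kN/bolt. φR_n = 0.75 × (1×116.64 + 1×132.84) = 187.1 kN.
Block shear: shear path 1×[48+1×65] = 1×113 mm, A_gv = 678, A_nv = 1×(113 − 1.5×26)×6 = 444 mm²; tension to near edge: (30 − 0.5×26)×6 = 102 mm². R_n = min(0.6×450×444, 0.6×350×678) + 1.0×450×102 = min(119.88, 142.38) + 45.9 = 165.78 kN. φR_n = 0.75 × 165.78 = 124.3 kN.
Governing: min(267.4, 187.1, 124.3) = 124.3 kN → block shear.

124.3 kN (block shear governs)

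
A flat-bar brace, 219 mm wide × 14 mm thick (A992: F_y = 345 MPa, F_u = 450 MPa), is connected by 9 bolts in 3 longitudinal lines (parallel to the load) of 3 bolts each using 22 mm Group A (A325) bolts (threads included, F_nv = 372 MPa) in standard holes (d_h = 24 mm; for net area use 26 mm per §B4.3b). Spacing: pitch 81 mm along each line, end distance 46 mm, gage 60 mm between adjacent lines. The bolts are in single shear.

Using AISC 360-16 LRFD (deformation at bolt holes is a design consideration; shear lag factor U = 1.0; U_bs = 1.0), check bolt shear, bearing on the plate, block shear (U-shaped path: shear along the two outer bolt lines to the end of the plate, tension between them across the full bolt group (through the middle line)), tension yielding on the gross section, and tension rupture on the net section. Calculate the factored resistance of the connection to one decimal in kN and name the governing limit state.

Bolt shear: A_b = π(22)²/4 = 380.13 mm². φR_n = 0.75 × 372 × 380.13 × 9 × 1 = 954.5 kN.
Bearing (14 mm plate, F_u = 450 MPa): end bolts L_c = 46 − 24/2 = 34, R_n = min(1.2×34×14×450, 2.4×22×14×450) = 257.04 kN/bolt; interior L_c = 81 − 24 = 57, R_n = 332.64 kN/bolt. φR_n = 0.75 × (3×257.04 + 6×332.64) = 2075.2 kN.
Block shear: shear path 2×[46+2×81] = 2×208 mm, A_gv = 5824, A_nv = 2×(208 − 2.5×26)×14 = 4004 mm²; tension across gage: (120 − 2×26)×14 = 952 mm². R_n = min(0.6×450×4004, 0.6×345×5824) + 1.0×450×952 = min(1081.1, 1205.6) + 428.4 = 1509.5 kN. φR_n = 0.75 × 1509.5 = 1132.1 kN.
Tension yield (gross): A_g = 219×14 = 3066 mm². φR_n = 0.90 × 345 × 3066 = 952.0 kN.
Tension rupture (net): A_n = (219 − 3×26)×14 = 1974 mm² (U = 1.0, A_e = A_n). φR_n = 0.75 × 450 × 1974 = 666.2 kN.
Governing: min(954.5, 2075.2, 1132.1, 952.0, 666.2) = 666.2 kN → net-section rupture.

666.2 kN (net-section rupture governs)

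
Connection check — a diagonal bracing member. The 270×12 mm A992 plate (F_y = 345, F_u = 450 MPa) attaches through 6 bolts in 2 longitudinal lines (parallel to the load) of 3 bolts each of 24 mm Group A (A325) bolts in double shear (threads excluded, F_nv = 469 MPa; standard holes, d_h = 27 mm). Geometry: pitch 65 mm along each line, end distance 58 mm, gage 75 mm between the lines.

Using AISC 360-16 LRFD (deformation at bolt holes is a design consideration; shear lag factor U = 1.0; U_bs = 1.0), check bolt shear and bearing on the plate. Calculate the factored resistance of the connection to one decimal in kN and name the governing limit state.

Bolt shear: A_b = π(24)²/4 = 452.39 mm². φR_n = 0.75 × 469 × 452.39 × 6 × 2 = 1909.5 kN.
Bearing (12 mm plate, F_u = 450 MPa): end bolts L_c = 58 − 27/2 = 44.5, R_n = min(1.2×44.5×12×450, 2.4×24×12×450) = 288.36 kN/bolt; interior L_c = 65 − 27 = 38, R_n = 246.24 kN/bolt. φR_n = 0.75 × (2×288.36 + 4×246.24) = 1171.3 kN.
Governing: min(1909.5, 1171.3) = 1171.3 kN → bearing.

1171.3 kN (bearing governs)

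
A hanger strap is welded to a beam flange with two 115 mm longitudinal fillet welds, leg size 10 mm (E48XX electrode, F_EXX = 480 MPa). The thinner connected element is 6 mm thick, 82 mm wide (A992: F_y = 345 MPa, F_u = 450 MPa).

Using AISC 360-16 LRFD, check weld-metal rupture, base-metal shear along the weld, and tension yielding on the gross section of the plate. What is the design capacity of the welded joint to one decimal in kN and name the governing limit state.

152.8 kN (gross-section yield governs)

Weld metal: throat = 0.707×10 = 7.07 mm, L = 2×115 = 230 mm. φR_n = 0.75 × 0.6 × 480 × 7.07 × 230 = 351.2 kN.
Base metal shear (6 mm plate): yield φR_n = 1.0×0.6×345×6×230 = 285.7 kN; rupture φR_n = 0.75×0.6×450×6×230 = 279.5 kN; take 279.5 kN (rupture).
Tension yield (gross): A_g = 82×6 = 492 mm². φR_n = 0.90 × 345 × 492 = 152.8 kN.
Governing: min(351.2, 279.5, 152.8) = 152.8 kN → gross-section yield.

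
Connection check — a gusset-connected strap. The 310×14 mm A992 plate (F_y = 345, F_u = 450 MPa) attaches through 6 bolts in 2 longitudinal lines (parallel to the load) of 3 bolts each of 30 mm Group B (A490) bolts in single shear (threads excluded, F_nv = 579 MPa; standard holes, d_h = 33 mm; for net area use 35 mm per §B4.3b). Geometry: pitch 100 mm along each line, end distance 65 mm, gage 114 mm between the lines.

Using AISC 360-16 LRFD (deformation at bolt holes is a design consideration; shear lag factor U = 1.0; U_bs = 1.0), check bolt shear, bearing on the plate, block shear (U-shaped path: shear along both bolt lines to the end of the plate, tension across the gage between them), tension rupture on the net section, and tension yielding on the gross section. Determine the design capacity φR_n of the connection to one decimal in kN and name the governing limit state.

Bolt shear: A_b = π(30)²/4 = 706.86 mm². φR_n = 0.75 × 579 × 706.86 × 6 × 1 = 1841.7 kN.
Bearing (14 mm plate, F_u = 450 MPa): end bolts L_c = 65 − 33/2 = 48.5, R_n = min(1.2×48.5×14×450, 2.4×30×14×450) = 366.66 kN/bolt; interior L_c = 100 − 33 = 67, R_n = 453.6 kN/bolt. φR_n = 0.75 × (2×366.66 + 4×453.6) = 1910.8 kN.
Block shear: shear path 2×[65+2×100] = 2×265 mm, A_gv = 7420, A_nv = 2×(265 − 2.5×35)×14 = 4970 mm²; tension across gage: (114 − 1×35)×14 = 1106 mm². R_n = min(0.6×450×4970, 0.6×345×7420) + 1.0×450×1106 = min(1341.9, 1535.9) + 497.7 = 1839.6 kN. φR_n = 0.75 × 1839.6 = 1379.7 kN.
Tension rupture (net): A_n = (310 − 2×35)×14 = 3360 mm² (U = 1.0, A_e = A_n). φR_n = 0.75 × 450 × 3360 = 1134.0 kN.
Tension yield (gross): A_g = 310×14 = 4340 mm². φR_n = 0.90 × 345 × 4340 = 1347.6 kN.
Governing: min(1841.7, 1910.8, 1379.7, 1134.0, 1347.6) = 1134.0 kN → net-section rupture.

1134.0 kN (net-section rupture governs)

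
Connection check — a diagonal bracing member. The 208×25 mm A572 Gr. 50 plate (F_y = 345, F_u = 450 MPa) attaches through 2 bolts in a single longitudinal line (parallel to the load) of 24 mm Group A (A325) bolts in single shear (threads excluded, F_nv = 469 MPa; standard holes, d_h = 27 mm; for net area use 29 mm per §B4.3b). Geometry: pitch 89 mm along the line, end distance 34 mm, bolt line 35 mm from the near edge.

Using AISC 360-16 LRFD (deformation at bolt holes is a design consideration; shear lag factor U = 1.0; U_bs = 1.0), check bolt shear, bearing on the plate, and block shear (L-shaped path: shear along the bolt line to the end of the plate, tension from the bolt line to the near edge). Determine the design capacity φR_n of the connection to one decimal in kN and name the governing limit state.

Bolt shear: A_b = π(24)²/4 = 452.39 mm². φR_n = 0.75 × 469 × 452.39 × 2 × 1 = 318.3 kN.
Bearing (25 mm plate, F_u = 450 MPa): end bolts L_c = 34 − 27/2 = 20.5, R_n = min(1.2×20.5×25×450, 2.4×24×25×450) = 276.75 kN/bolt; interior L_c = 89 − 27 = 62, R_n = 648 kN/bolt. φR_n = 0.75 × (1×276.75 + 1×648) = 693.6 kN.
Block shear: shear path 1×[34+1×89] = 1×123 mm, A_gv = 3075, A_nv = 1×(123 − 1.5×29)×25 = 1987.5 mm²; tension to near edge: (35 − 0.5×29)×25 = 512.5 mm². R_n = min(0.6×450×1987.5, 0.6×345×3075) + 1.0×450×512.5 = min(536.63, 636.53) + 230.63 = 767.26 kN. φR_n = 0.75 × 767.26 = 575.4 kN.
Governing: min(318.3, 693.6, 575.4) = 318.3 kN → bolt shear.

318.3 kN (bolt shear governs)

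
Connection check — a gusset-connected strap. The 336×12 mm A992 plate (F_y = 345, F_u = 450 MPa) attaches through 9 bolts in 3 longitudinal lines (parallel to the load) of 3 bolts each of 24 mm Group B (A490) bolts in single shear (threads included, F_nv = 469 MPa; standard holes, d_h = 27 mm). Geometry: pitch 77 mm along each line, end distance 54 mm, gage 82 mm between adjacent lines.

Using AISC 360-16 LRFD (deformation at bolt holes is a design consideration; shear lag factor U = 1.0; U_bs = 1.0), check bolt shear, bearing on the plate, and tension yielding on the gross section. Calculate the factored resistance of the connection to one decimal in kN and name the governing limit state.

1251.9 kN (gross-section yield governs)

Bolt shear: A_b = π(24)²/4 = 452.39 mm². φR_n = 0.75 × 469 × 452.39 × 9 × 1 = 1432.2 kN.
Bearing (12 mm plate, F_u = 450 MPa): end bolts L_c = 54 − 27/2 = 40.5, R_n = min(1.2×40.5×12×450, 2.4×24×12×450) = 262.44 kN/bolt; interior L_c = 77 − 27 = 50, R_n = 311.04 kN/bolt. φR_n = 0.75 × (3×262.44 + 6×311.04) = 1990.2 kN.
Tension yield (gross): A_g = 336×12 = 4032 mm². φR_n = 0.90 × 345 × 4032 = 1251.9 kN.
Governing: min(1432.2, 1990.2, 1251.9) = 1251.9 kN → gross-section yield.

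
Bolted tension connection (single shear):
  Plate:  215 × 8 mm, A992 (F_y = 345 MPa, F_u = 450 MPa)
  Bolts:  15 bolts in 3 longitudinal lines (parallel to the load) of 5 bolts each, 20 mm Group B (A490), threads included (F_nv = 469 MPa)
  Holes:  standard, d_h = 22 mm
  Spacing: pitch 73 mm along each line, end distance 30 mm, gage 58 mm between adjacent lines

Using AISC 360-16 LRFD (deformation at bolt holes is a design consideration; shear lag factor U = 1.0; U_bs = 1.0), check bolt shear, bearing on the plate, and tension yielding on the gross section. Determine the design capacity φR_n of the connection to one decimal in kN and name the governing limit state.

Bolt shear: A_b = π(20)²/4 = 314.16 mm². φR_n = 0.75 × 469 × 314.16 × 15 × 1 = 1657.6 kN.
Bearing (8 mm plate, F_u = 450 MPa): end bolts L_c = 30 − 22/2 = 19, R_n = min(1.2×19×8×450, 2.4×20×8×450) = 82.08 kN/bolt; interior L_c = 73 − 22 = 51, R_n = 172.8 kN/bolt. φR_n = 0.75 × (3×82.08 + 12×172.8) = 1739.9 kN.
Tension yield (gross): A_g = 215×8 = 1720 mm². φR_n = 0.90 × 345 × 1720 = 534.1 kN.
Governing: min(1657.6, 1739.9, 534.1) = 534.1 kN → gross-section yield.

534.1 kN (gross-section yield governs)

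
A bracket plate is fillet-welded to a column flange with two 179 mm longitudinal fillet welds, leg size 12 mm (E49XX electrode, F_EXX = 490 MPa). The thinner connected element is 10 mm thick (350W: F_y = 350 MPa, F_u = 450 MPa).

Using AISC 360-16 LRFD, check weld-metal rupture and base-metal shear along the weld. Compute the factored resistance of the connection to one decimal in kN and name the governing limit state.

669.7 kN (weld metal governs)

Weld metal: throat = 0.707×12 = 8.484 mm, L = 2×179 = 358 mm. φR_n = 0.75 × 0.6 × 490 × 8.484 × 358 = 669.7 kN.
Base metal shear (10 mm plate): yield φR_n = 1.0×0.6×350×10×358 = 751.8 kN; rupture φR_n = 0.75×0.6×450×10×358 = 725.0 kN; take 725.0 kN (rupture).
Governing: min(669.7, 725.0) = 669.7 kN → weld metal.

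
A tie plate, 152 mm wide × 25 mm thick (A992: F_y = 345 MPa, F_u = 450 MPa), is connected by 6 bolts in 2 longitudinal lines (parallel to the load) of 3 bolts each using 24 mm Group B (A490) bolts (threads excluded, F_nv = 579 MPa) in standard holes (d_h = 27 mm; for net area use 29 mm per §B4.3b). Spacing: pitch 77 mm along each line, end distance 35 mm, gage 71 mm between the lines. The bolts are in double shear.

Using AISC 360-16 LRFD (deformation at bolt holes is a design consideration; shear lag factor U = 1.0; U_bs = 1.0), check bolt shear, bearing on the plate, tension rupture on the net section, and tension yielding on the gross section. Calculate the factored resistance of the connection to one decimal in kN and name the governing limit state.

Bolt shear: A_b = π(24)²/4 = 452.39 mm². φR_n = 0.75 × 579 × 452.39 × 6 × 2 = 2357.4 kN.
Bearing (25 mm plate, F_u = 450 MPa): end bolts L_c = 35 − 27/2 = 21.5, R_n = min(1.2×21.5×25×450, 2.4×24×25×450) = 290.25 kN/bolt; interior L_c = 77 − 27 = 50, R_n = 648 kN/bolt. φR_n = 0.75 × (2×290.25 + 4×648) = 2379.4 kN.
Tension rupture (net): A_n = (152 − 2×29)×25 = 2350 mm² (U = 1.0, A_e = A_n). φR_n = 0.75 × 450 × 2350 = 793.1 kN.
Tension yield (gross): A_g = 152×25 = 3800 mm². φR_n = 0.90 × 345 × 3800 = 1179.9 kN.
Governing: min(2357.4, 2379.4, 793.1, 1179.9) = 793.1 kN → net-section rupture.

793.1 kN (net-section rupture governs)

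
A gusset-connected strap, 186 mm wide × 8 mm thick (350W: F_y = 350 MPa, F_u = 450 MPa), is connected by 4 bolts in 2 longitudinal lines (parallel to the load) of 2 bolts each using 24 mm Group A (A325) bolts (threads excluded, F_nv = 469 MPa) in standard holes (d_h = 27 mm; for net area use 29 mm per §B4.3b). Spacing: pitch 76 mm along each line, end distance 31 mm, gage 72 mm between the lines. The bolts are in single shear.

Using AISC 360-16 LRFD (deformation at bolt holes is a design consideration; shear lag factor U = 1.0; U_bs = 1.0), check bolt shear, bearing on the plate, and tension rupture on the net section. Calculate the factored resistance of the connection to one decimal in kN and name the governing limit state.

345.6 kN (net-section rupture governs)

Bolt shear: A_b = π(24)²/4 = 452.39 mm². φR_n = 0.75 × 469 × 452.39 × 4 × 1 = 636.5 kN.
Bearing (8 mm plate, F_u = 450 MPa): end bolts L_c = 31 − 27/2 = 17.5, R_n = min(1.2×17.5×8×450, 2.4×24×8×450) = 75.6 kN/bolt; interior L_c = 76 − 27 = 49, R_n = 207.36 kN/bolt. φR_n = 0.75 × (2×75.6 + 2×207.36) = 424.4 kN.
Tension rupture (net): A_n = (186 − 2×29)×8 = 1024 mm² (U = 1.0, A_e = A_n). φR_n = 0.75 × 450 × 1024 = 345.6 kN.
Governing: min(636.5, 424.4, 345.6) = 345.6 kN → net-section rupture.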